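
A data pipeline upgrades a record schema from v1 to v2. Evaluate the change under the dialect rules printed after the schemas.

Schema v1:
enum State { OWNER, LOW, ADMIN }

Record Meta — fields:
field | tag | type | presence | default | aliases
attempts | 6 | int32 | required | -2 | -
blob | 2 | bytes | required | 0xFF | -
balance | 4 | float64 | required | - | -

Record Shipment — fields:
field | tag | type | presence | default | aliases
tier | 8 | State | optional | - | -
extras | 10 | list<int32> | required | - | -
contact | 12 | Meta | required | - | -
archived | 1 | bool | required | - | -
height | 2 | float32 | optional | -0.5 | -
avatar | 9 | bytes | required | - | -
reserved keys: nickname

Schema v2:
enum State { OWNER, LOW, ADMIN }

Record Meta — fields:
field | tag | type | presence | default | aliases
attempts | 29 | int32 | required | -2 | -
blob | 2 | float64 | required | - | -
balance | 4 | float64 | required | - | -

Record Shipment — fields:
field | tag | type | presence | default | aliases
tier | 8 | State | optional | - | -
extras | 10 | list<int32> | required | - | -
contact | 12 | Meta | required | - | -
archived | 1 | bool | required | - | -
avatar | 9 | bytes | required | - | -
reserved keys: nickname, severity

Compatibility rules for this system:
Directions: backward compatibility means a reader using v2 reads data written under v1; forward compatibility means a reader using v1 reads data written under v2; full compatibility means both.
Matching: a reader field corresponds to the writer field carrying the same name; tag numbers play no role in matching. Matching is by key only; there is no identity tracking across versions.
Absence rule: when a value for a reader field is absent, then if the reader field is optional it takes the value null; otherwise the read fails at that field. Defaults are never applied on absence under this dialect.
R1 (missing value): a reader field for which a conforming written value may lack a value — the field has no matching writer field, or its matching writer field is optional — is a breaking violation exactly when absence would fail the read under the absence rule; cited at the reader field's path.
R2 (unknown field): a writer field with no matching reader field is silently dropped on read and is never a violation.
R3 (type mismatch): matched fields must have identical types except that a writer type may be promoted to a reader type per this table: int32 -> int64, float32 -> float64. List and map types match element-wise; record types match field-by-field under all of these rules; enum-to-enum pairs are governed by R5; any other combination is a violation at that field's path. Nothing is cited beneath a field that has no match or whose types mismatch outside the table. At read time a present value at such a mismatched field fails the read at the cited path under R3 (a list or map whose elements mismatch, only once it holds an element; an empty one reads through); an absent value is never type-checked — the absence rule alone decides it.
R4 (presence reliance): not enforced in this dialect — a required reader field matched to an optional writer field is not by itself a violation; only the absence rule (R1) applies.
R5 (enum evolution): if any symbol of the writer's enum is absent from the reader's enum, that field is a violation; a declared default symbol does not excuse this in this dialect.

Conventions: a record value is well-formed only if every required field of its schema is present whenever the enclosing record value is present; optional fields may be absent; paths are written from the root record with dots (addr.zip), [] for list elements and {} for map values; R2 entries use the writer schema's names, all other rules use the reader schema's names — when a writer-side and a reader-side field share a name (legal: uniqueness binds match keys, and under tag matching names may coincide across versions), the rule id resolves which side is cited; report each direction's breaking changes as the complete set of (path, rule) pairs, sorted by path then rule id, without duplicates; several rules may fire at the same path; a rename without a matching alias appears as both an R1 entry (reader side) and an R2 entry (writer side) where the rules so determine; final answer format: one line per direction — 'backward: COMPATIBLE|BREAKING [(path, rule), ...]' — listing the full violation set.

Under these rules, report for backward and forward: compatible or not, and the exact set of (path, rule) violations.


arrows below run writer -> reader for Shipment
checking backward for Shipment: reader v2 against writer v1:
  writer optional, State -> State: reader tier maps from writer tier
  writer required, list<int32> -> list<int32>: reader extras maps from writer extras
  writer required, Meta -> Meta: reader contact maps from writer contact
  writer required, bool -> bool: reader archived maps from writer archived
  writer required, bytes -> bytes: reader avatar maps from writer avatar
  writer field height has no reader counterpart
  writer required, int32 -> int32: reader contact.attempts maps from writer contact.attempts
  writer required, bytes -> float64: reader contact.blob maps from writer contact.blob
  writer required, float64 -> float64: reader contact.balance maps from writer contact.balance
  rule R3 violated at contact.blob
  => 1 violation(s): backward is BREAKING for Shipment
checking forward for Shipment: reader v1 against writer v2:
  writer optional, State -> State: reader tier maps from writer tier
  writer required, list<int32> -> list<int32>: reader extras maps from writer extras
  writer required, Meta -> Meta: reader contact maps from writer contact
  writer required, bool -> bool: reader archived maps from writer archived
  height: no writer match
  writer required, bytes -> bytes: reader avatar maps from writer avatar
  writer required, int32 -> int32: reader contact.attempts maps from writer contact.attempts
  writer required, float64 -> bytes: reader contact.blob maps from writer contact.blob
  writer required, float64 -> float64: reader contact.balance maps from writer contact.balance
  rule R3 violated at contact.blob
  => 1 violation(s): forward is BREAKING for Shipment

backward: BREAKING [(contact.blob, R3)]; forward: BREAKING [(contact.blob, R3)]


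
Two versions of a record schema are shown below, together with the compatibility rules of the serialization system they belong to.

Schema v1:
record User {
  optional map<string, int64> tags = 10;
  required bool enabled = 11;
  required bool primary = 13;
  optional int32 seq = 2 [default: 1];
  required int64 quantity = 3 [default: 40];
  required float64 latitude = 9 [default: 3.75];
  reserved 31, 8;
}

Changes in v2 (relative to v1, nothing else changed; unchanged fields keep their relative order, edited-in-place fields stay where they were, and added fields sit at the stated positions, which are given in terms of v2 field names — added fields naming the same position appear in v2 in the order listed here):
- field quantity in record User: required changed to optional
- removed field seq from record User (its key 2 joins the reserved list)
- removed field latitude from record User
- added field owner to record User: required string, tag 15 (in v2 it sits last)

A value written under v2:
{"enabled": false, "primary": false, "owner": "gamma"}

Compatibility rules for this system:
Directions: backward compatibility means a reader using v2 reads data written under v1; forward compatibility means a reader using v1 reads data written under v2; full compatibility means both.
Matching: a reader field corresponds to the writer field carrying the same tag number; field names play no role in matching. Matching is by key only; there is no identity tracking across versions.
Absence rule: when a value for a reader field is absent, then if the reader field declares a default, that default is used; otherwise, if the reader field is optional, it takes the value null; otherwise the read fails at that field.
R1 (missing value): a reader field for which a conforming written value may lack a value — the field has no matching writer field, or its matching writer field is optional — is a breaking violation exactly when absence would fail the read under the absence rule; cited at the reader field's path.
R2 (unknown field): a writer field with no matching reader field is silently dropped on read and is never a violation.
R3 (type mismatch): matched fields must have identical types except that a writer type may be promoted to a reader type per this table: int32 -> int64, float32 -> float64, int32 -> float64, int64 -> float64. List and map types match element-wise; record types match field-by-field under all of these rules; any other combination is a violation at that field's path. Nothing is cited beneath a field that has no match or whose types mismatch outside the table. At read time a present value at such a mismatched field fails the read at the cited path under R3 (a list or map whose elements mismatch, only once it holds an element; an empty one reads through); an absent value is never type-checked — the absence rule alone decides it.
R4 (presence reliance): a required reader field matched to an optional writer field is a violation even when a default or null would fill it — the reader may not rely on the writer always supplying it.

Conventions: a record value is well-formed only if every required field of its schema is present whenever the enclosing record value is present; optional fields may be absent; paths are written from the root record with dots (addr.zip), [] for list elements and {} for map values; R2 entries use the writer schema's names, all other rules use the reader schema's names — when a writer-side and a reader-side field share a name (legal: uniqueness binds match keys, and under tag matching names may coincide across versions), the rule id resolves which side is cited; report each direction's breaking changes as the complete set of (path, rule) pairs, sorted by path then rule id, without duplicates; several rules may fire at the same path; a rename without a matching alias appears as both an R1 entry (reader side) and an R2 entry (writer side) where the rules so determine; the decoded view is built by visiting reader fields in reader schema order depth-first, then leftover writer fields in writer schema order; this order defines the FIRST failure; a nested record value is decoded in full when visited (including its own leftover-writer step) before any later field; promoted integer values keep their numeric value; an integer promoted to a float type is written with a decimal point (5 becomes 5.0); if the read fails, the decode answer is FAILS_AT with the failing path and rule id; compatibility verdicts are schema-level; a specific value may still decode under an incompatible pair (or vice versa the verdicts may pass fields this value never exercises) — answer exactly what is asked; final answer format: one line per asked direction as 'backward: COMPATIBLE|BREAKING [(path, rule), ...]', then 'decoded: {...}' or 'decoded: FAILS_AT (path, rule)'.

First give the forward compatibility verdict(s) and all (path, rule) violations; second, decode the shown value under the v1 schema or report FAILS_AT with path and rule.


each type pair in User: writer, then reader
forward on User — v1 reading data written by v2:
  writer optional, map<string, int64> -> map<string, int64>: reader tags maps from writer tags
  writer required, bool -> bool: reader enabled maps from writer enabled
  writer required, bool -> bool: reader primary maps from writer primary
  seq: no writer-side match
  writer optional, int64 -> int64: reader quantity maps from writer quantity
  latitude: no writer-side match
  leftover writer field: owner
  R4 fires at quantity
  => forward verdict for User: BREAKING, 1 violation(s)
decode (reader v1):
  tags := null (absent, optional -> null)
  enabled := false
  primary := false
  seq := 1 (absent -> default)
  quantity := 40 (absent -> default)
  latitude := 3.75 (absent -> default)
  writer owner: unknown -> dropped
  => decoded: {"tags": null, "enabled": false, "primary": false, "seq": 1, "quantity": 40, "latitude": 3.75}
ruling out the remaining User differences:
  removed field seq from record User (its key 2 joins the reserved list) -> no rule fires on it in User's dialect; the asked verdict holds
  removed field latitude from record User -> no rule fires on it in User's dialect; the asked verdict holds
  added field owner to record User: required string, tag 15 (in v2 it sits last) -> affects backward compatibility only, which is not asked

forward: BREAKING [(quantity, R4)]; decoded: {"tags": null, "enabled": false, "primary": false, "seq": 1, "quantity": 40, "latitude": 3.75}


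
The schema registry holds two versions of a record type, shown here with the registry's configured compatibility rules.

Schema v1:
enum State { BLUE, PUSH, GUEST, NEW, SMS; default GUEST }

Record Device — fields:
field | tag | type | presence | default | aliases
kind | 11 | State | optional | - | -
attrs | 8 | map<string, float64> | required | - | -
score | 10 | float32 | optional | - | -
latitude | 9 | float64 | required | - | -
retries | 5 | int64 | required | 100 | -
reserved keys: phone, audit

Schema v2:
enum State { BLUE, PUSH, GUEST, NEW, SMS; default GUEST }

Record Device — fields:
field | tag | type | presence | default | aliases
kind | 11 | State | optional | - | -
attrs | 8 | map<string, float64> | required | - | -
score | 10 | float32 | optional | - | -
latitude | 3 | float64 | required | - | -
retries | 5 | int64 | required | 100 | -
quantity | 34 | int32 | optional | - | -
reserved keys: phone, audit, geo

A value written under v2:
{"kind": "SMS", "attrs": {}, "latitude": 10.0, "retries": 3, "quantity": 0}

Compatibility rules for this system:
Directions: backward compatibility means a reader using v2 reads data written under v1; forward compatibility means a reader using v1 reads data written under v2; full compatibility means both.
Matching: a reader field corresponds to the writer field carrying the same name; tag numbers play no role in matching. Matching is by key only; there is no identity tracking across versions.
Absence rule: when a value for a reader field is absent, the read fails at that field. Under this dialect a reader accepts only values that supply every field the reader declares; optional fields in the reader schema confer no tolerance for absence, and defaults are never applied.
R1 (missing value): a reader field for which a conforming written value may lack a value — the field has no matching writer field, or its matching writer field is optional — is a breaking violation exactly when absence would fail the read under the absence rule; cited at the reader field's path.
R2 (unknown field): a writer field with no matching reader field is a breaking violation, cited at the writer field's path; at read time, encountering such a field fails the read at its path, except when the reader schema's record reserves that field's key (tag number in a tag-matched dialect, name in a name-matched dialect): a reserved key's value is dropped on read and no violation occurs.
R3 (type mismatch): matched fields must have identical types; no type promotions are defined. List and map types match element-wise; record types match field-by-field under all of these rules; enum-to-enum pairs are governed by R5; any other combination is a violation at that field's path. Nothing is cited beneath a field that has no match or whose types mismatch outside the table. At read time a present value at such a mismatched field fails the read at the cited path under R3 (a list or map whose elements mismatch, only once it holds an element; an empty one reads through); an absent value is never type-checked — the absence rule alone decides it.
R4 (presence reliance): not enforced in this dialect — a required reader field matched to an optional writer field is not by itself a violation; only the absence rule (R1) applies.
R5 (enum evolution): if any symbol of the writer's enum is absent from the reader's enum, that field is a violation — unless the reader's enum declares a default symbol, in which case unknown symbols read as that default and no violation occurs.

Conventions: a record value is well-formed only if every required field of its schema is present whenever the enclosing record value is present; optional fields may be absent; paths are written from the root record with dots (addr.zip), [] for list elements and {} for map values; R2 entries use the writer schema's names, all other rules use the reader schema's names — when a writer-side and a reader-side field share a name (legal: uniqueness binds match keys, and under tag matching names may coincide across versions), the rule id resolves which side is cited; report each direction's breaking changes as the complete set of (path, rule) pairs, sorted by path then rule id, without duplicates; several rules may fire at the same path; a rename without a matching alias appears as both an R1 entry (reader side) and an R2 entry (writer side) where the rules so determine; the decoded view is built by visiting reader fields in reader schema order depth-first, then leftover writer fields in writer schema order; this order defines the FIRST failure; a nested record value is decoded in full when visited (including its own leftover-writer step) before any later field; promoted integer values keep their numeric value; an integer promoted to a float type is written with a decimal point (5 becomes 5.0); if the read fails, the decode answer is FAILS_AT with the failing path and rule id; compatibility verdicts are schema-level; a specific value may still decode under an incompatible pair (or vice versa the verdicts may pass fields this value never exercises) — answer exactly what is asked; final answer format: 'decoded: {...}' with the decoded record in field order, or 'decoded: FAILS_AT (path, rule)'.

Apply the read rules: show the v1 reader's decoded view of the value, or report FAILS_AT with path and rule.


decoded: FAILS_AT (score, R1)

each type pair in Device: writer, then reader
decoding the Device value with the v1 reader:
  kind := "SMS"
  attrs := {}
  read fails at score under R1 (no fill)
  => FAILS_AT (score, R1)
ruling out the remaining Device differences:
  added field quantity to record Device: optional int32, tag 34 (in v2 it sits last) -> schema-level compatibility only; this Device value's decode is unchanged
  field latitude in record Device: tag 9 changed to 3 -> no rule fires on it and the decoded Device view is identical with or without it


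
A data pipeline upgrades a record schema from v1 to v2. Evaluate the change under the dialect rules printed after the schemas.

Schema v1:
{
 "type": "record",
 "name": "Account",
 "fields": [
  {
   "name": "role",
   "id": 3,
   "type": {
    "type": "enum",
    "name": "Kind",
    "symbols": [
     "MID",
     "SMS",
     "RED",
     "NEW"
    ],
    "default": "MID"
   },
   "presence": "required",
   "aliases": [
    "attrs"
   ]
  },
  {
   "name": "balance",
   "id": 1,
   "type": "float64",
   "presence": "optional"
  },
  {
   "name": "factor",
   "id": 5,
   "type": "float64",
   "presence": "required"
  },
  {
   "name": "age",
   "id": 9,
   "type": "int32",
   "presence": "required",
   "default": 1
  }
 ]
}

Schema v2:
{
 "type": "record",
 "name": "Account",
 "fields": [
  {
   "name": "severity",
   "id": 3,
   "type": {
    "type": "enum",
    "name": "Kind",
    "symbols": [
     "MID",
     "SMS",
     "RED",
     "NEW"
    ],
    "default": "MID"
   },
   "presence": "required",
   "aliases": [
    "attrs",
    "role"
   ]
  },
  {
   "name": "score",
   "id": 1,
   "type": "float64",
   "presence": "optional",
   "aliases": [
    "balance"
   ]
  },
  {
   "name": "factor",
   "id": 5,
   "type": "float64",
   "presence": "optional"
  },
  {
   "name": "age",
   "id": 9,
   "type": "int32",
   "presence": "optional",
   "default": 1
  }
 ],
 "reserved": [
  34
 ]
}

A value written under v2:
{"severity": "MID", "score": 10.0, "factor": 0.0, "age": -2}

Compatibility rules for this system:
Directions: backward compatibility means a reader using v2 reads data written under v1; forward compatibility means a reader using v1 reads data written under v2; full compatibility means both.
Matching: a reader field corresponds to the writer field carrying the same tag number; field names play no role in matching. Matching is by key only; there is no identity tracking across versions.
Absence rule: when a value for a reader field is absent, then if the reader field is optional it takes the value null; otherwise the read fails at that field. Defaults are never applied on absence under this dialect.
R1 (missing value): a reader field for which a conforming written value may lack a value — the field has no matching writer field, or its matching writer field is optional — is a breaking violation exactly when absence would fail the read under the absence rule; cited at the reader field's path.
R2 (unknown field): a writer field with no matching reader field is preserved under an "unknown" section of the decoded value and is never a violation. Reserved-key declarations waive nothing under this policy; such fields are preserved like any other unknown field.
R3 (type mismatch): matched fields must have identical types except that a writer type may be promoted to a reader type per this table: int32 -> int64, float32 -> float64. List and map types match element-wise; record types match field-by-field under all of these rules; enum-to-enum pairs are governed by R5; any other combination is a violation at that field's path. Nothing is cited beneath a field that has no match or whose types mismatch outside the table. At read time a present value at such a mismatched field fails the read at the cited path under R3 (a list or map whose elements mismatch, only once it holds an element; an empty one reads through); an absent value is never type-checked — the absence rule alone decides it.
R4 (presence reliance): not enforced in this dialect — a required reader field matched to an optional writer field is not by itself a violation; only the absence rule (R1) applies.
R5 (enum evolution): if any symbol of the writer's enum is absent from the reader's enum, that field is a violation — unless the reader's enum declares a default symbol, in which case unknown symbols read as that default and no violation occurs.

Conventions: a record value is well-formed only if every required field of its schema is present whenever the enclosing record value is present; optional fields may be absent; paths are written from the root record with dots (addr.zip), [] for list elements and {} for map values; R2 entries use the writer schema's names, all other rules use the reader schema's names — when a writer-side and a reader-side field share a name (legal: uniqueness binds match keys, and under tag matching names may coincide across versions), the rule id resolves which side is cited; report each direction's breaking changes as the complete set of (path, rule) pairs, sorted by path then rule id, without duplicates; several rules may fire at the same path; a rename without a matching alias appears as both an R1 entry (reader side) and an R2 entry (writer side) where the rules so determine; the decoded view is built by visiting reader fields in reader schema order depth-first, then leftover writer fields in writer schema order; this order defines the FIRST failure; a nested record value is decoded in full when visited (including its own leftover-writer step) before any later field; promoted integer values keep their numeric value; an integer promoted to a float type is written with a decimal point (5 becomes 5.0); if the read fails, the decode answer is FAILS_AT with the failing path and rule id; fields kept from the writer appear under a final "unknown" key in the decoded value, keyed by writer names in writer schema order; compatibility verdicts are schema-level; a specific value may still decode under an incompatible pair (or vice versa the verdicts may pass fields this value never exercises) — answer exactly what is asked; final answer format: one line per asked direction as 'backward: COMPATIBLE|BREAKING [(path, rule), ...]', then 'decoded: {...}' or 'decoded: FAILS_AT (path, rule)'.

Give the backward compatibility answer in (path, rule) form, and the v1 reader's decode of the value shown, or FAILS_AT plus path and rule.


arrows below run writer -> reader for Account
backward pass over Account, reader schema v2, writer schema v1:
  Kind -> Kind, writer required: severity aligns to role
  float64 -> float64, writer optional: score aligns to balance
  float64 -> float64, writer required: factor aligns to factor
  int32 -> int32, writer required: age aligns to age
  nothing fires on Account: backward is COMPATIBLE
decode walk for Account under reader schema v1:
  role := "MID" (from writer severity)
  balance := 10.0 (from writer score)
  factor := 0.0
  age := -2
  => decoded: {"role": "MID", "balance": 10.0, "factor": 0.0, "age": -2}
the other Account changes do not affect what is asked:
  renamed field role to severity in record Account (alias role declared on the renamed field) -> no rule fires on it in Account's dialect; the asked verdict holds
  field factor in record Account: required changed to optional -> matters only for Account's forward compatibility — outside the asked direction
  renamed field balance to score in record Account (alias balance declared on the renamed field) -> no rule fires on it in Account's dialect; the asked verdict holds
  field age in record Account: required changed to optional -> matters only for Account's forward compatibility — outside the asked direction

backward: COMPATIBLE []; decoded: {"role": "MID", "balance": 10.0, "factor": 0.0, "age": -2}


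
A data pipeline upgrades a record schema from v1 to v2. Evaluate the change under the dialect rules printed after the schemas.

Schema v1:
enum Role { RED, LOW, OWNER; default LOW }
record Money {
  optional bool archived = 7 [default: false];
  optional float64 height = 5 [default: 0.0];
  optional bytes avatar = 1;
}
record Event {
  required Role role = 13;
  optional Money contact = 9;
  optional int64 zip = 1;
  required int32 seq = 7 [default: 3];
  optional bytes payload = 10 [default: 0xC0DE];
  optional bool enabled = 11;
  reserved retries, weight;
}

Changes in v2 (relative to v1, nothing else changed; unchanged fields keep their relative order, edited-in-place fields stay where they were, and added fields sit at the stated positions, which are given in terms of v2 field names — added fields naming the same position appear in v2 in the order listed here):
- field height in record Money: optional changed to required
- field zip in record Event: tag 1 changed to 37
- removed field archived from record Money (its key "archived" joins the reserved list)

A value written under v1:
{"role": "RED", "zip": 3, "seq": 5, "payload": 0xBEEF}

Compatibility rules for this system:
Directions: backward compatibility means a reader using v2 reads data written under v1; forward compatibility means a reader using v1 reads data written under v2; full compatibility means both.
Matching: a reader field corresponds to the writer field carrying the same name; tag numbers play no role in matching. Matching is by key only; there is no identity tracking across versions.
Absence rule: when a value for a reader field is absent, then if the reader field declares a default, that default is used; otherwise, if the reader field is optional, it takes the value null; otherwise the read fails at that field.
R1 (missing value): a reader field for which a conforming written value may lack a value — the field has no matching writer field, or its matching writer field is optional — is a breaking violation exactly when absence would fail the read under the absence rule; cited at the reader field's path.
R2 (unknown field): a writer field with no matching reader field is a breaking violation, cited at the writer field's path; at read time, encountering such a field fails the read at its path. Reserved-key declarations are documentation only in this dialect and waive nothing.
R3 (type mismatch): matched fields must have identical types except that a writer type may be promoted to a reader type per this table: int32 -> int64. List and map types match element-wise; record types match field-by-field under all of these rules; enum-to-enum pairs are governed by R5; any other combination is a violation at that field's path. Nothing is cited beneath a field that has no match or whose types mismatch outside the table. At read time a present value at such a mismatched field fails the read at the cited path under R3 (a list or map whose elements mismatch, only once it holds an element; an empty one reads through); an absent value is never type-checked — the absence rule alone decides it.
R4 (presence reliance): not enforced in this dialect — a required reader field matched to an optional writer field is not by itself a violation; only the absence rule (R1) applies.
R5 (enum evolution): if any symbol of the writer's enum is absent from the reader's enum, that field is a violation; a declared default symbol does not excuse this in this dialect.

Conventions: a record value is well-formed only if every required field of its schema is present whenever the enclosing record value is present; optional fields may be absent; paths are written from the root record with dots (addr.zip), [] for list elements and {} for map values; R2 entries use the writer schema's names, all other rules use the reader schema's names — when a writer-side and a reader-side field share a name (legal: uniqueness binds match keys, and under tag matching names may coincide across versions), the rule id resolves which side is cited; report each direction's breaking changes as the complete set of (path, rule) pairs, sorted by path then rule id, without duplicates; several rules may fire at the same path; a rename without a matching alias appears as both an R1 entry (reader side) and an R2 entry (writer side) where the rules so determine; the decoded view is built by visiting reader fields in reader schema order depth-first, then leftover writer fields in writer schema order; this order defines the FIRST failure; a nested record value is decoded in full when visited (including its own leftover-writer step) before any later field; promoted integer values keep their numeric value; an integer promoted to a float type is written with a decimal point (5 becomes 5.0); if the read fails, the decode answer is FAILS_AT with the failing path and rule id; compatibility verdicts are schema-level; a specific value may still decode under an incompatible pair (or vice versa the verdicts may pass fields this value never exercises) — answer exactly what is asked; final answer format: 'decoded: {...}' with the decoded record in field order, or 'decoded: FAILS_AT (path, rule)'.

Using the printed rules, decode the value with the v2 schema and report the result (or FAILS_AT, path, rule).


the writer's type comes first in each Event pair
decode walk for Event under reader schema v2:
  role := "RED"
  contact := null (absent, optional -> null)
  zip := 3
  seq := 5
  payload := 0xBEEF
  enabled := null (absent, optional -> null)
  => decoded: {"role": "RED", "contact": null, "zip": 3, "seq": 5, "payload": 0xBEEF, "enabled": null}
the other Event changes do not affect what is asked:
  field height in record Money: optional changed to required -> inert under this dialect — no rule fires on Event and the result does not move
  field zip in record Event: tag 1 changed to 37 -> inert under this dialect — no rule fires on Event and the result does not move
  removed field archived from record Money (its key "archived" joins the reserved list) -> a verdict-level change on Event — the shown value reads the same

decoded: {"role": "RED", "contact": null, "zip": 3, "seq": 5, "payload": 0xBEEF, "enabled": null}


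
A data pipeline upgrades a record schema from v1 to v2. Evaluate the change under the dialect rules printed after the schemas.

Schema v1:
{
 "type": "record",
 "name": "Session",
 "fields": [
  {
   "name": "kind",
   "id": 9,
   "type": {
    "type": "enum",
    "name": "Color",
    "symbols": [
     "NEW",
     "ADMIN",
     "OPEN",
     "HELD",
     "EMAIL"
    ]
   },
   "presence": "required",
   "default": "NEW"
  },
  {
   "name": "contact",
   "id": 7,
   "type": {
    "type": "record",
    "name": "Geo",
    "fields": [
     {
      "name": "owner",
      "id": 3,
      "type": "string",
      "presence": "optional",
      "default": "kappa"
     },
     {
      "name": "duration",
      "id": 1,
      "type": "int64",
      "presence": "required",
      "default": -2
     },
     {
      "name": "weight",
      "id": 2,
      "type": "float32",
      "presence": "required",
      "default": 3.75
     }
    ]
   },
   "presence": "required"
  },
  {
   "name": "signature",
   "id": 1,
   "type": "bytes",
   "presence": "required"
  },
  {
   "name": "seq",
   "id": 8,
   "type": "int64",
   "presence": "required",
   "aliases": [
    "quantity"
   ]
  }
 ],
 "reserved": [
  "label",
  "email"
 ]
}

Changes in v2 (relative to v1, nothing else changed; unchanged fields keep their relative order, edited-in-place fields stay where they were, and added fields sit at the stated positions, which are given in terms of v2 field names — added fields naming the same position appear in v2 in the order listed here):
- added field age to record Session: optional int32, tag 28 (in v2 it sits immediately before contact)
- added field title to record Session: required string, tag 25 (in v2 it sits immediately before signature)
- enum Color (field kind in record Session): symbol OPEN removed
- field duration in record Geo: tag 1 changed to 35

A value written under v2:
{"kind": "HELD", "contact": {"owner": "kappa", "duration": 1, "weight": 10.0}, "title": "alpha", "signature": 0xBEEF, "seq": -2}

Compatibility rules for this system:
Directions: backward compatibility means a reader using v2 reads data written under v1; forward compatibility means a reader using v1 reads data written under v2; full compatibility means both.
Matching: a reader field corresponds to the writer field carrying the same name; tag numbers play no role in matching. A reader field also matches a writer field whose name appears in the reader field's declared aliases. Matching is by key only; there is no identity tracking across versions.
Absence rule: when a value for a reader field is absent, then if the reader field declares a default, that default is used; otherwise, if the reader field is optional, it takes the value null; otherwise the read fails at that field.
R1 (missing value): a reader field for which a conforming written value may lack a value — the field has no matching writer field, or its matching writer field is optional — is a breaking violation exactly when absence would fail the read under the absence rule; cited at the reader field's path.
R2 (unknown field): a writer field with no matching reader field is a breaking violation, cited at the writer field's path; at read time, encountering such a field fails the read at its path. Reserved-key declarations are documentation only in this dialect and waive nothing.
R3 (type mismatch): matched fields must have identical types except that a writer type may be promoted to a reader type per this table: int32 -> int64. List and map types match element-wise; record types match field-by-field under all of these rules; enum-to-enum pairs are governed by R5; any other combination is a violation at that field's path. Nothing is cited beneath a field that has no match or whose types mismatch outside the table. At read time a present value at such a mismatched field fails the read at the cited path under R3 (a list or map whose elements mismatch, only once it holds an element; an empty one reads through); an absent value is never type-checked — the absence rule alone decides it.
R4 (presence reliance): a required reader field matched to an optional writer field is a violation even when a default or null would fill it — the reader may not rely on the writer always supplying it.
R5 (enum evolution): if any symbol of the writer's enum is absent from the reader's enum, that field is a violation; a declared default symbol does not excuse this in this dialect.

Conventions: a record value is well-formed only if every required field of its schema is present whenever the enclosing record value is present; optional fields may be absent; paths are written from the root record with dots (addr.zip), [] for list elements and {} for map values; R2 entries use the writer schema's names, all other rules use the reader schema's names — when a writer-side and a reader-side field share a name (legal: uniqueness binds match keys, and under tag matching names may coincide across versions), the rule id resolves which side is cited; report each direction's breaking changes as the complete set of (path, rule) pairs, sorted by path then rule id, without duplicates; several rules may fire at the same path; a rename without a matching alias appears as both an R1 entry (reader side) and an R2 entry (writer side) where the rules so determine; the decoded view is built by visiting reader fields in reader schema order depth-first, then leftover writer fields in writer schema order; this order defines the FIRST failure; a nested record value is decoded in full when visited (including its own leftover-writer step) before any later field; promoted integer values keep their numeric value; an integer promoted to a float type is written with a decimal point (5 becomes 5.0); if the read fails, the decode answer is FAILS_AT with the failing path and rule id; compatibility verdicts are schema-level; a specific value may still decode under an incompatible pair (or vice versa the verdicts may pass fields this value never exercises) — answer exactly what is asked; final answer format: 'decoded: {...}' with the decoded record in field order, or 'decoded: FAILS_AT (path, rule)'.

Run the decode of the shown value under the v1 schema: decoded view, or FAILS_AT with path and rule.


decoded: FAILS_AT (title, R2)

the writer's type comes first in each Session pair
decoding the Session value with the v1 reader:
  kind := "HELD"
  contact.owner := "kappa"
  contact.duration := 1
  contact.weight := 10.0
  signature := 0xBEEF
  seq := -2
  read fails at title under R2 (unknown field)
  => FAILS_AT (title, R2)
ruling out the remaining Session differences:
  added field age to record Session: optional int32, tag 28 (in v2 it sits immediately before contact) -> schema-level compatibility only; this Session value's decode is unchanged
  enum Color (field kind in record Session): symbol OPEN removed -> schema-level compatibility only; this Session value's decode is unchanged
  field duration in record Geo: tag 1 changed to 35 -> inert under this dialect — no rule fires on Session and the result does not move


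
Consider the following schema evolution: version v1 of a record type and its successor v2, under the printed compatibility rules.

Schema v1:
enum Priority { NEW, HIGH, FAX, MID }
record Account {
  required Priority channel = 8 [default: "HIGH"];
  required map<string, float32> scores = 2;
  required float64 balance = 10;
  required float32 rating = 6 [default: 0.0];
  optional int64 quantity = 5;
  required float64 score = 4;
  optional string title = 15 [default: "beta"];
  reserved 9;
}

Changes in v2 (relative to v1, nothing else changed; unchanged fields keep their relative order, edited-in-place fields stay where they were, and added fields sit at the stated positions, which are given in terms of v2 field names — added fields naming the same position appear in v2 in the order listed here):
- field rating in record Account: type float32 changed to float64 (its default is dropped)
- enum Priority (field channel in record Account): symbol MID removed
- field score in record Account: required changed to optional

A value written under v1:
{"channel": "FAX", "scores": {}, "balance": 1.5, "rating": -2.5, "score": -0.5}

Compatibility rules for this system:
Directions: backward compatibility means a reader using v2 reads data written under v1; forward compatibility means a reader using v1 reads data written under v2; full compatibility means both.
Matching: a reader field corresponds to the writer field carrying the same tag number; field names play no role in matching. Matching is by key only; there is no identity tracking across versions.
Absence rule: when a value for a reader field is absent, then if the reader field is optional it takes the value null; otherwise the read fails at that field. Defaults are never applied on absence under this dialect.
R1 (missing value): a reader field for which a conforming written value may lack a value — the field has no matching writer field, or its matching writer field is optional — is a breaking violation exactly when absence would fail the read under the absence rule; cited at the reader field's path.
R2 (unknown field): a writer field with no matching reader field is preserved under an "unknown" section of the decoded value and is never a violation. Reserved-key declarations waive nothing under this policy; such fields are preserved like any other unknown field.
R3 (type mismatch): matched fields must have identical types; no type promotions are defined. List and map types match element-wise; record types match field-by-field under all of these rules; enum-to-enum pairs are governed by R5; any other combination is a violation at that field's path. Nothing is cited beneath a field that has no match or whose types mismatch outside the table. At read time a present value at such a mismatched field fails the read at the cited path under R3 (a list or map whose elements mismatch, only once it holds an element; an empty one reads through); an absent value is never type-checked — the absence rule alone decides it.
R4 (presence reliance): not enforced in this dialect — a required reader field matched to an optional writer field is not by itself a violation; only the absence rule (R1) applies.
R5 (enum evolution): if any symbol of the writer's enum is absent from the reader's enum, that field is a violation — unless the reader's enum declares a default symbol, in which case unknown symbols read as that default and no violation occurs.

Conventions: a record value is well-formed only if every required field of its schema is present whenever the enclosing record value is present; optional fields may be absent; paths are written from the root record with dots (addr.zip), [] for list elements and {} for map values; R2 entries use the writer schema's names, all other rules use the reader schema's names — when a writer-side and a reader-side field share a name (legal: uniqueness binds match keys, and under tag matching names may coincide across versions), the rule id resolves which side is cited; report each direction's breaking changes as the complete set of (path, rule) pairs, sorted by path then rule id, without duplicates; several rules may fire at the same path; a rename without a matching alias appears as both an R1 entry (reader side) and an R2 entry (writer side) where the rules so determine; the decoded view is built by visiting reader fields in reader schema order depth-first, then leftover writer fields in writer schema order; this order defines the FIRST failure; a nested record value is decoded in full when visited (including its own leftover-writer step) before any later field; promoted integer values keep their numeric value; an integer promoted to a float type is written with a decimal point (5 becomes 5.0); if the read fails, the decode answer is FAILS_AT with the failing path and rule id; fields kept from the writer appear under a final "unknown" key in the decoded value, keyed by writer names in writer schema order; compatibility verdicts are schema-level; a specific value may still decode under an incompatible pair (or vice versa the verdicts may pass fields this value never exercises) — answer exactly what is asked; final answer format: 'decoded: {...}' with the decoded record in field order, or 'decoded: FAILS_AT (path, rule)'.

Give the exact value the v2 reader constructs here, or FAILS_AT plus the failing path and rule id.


decoded: FAILS_AT (rating, R3)

arrows below run writer -> reader for Account
decode walk for Account under reader schema v2:
  channel := "FAX"
  scores := {}
  balance := 1.5
  read fails at rating under R3
  => FAILS_AT (rating, R3)
checking off the Account differences that do not matter here:
  enum Priority (field channel in record Account): symbol MID removed -> changes Account's schema-level verdicts only — the decode of this value is the same
  field score in record Account: required changed to optional -> changes Account's schema-level verdicts only — the decode of this value is the same
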